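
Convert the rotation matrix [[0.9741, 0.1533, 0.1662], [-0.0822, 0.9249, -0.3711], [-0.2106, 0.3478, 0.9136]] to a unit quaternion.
0.9763 + 0.1841i + 0.0965j - 0.0603k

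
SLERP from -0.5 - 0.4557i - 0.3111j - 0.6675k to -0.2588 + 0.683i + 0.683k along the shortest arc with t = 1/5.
-0.3611 - 0.5378i - 0.2612j - 0.7156k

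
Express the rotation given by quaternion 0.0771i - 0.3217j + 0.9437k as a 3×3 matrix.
[[-0.9881, -0.0496, 0.1455], [-0.0496, -0.793, -0.6072], [0.1455, -0.6072, 0.7811]]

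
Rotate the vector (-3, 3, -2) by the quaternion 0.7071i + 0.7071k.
(-2, -3, -3)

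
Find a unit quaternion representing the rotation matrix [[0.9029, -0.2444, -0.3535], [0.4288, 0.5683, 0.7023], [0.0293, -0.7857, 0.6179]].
0.8788 - 0.4233i - 0.1089j + 0.1915k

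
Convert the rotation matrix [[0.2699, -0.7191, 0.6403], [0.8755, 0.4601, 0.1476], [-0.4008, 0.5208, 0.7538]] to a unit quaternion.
0.788 + 0.1184i + 0.3303j + 0.5059k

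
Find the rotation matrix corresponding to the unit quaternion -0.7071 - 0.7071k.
[[0, -1, 0], [1, 0, 0], [0, 0, 1]]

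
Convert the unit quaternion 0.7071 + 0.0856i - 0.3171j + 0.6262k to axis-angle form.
axis = (0.1211, -0.4484, 0.8856), θ = π/2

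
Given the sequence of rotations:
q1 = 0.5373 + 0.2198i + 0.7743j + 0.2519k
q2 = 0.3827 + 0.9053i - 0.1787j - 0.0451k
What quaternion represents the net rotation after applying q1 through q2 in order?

q2 · q1 = 0.1564 + 0.5604i - 0.0376j + 0.8124k
0.1564 + 0.5604i - 0.0376j + 0.8124k


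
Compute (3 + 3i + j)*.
3 - 3i - j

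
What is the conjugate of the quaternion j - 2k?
-j + 2k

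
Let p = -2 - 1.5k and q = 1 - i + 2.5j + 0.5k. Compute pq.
-1.25 + 5.75i - 3.5j - 2.5k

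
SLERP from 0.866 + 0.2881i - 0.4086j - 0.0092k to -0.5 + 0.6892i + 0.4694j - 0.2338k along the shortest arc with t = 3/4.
0.6819 - 0.4827i - 0.5154j + 0.1911k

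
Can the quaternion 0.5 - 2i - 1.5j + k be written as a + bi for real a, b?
No. The quaternion 0.5 - 2i - 1.5j + k has j-coefficient y = -1.5 and k-coefficient z = 1, not both zero, so it does not lie in the complex subalgebra spanned by 1 and i.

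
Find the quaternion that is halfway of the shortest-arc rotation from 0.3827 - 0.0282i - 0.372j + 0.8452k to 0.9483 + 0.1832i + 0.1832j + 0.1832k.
0.7831 + 0.0912i - 0.1111j + 0.6051k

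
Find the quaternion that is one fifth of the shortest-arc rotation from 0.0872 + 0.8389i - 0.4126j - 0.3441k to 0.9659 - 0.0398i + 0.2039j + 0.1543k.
-0.2024 + 0.7926i - 0.444j - 0.3656k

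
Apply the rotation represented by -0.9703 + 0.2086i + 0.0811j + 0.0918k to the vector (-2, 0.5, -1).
(-1.715, 0.317, -1.486)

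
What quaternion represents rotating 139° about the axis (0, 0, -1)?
0.3502 - 0.9367k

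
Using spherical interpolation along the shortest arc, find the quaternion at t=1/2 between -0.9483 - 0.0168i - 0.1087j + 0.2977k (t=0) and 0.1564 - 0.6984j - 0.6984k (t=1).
-0.6904 - 0.0105i + 0.3685j + 0.6225k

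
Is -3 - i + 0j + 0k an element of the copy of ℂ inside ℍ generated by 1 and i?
Yes. The quaternion -3 - i has j- and k-coefficients y = z = 0, so it lies in the complex subalgebra spanned by 1 and i.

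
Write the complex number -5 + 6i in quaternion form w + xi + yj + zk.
-5 + 6i + 0j + 0k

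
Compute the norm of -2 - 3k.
√13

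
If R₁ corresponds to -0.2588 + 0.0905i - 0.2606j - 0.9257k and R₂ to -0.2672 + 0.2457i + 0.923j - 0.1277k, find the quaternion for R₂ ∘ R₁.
0.1692 - 0.9755i + 0.0466j + 0.1328k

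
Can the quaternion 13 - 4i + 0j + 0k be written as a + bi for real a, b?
Yes. The quaternion 13 - 4i has j- and k-coefficients y = z = 0, so it lies in the complex subalgebra spanned by 1 and i.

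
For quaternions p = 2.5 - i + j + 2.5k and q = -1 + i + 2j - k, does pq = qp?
No: pq = -1 - 2.5i + 5.5j - 8k ≠ -1 + 9.5i + 2.5j - 2k = qp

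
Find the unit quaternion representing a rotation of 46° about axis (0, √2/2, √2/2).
0.9205 + 0.2763j + 0.2763k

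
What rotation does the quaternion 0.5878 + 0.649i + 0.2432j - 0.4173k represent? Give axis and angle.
axis = (0.8022, 0.3006, -0.5158), θ = 108°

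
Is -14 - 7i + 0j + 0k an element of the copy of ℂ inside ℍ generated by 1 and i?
Yes. The quaternion -14 - 7i has j- and k-coefficients y = z = 0, so it lies in the complex subalgebra spanned by 1 and i.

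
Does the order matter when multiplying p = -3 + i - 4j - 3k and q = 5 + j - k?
Yes: pq = -14 + 12i - 22j - 11k ≠ -14 - 2i - 24j - 13k = qp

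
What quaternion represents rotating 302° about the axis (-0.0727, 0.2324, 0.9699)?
-0.8746 - 0.0352i + 0.1127j + 0.4702k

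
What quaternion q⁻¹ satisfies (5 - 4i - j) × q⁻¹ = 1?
0.119 + 0.0952i + 0.0238j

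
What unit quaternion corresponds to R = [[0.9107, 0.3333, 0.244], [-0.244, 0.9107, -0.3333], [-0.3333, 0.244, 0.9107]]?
0.9659 + 0.1494i + 0.1494j - 0.1494k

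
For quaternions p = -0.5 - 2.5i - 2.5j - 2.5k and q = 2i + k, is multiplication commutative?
No: pq = 7.5 - 3.5i - 2.5j + 4.5k ≠ 7.5 + 1.5i + 2.5j - 5.5k = qp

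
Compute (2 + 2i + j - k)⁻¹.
0.2 - 0.2i - 0.1j + 0.1k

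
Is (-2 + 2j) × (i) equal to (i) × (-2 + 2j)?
No: pq = -2i - 2k ≠ -2i + 2k = qp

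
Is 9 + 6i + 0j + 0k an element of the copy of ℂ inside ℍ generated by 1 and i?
Yes. The quaternion 9 + 6i has j- and k-coefficients y = z = 0, so it lies in the complex subalgebra spanned by 1 and i.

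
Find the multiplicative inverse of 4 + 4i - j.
0.1212 - 0.1212i + 0.0303j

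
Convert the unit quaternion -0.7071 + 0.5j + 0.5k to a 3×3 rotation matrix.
[[0, 0.7071, -0.7071], [-0.7071, 0.5, 0.5], [0.7071, 0.5, 0.5]]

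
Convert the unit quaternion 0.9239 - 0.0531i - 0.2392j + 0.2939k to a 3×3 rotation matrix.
[[0.7128, -0.5177, -0.4732], [0.5685, 0.8216, -0.0425], [0.4108, -0.2387, 0.8799]]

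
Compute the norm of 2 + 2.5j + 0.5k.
3.24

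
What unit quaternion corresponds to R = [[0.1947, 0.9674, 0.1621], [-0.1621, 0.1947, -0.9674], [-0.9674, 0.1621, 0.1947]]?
0.6293 + 0.4487i + 0.4487j - 0.4487k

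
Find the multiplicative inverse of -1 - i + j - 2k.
-0.1429 + 0.1429i - 0.1429j + 0.2857k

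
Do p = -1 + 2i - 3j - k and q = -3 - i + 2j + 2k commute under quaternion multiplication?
No: pq = 13 - 9i + 4j + 2k ≠ 13 - i + 10j = qp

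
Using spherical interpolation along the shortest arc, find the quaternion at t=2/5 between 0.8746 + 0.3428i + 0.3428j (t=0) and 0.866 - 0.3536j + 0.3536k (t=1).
0.9594 + 0.2241i + 0.0659j + 0.1582k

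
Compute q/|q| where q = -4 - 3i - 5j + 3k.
-0.5208 - 0.3906i - 0.6509j + 0.3906k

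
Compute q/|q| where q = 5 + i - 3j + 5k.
0.6455 + 0.1291i - 0.3873j + 0.6455k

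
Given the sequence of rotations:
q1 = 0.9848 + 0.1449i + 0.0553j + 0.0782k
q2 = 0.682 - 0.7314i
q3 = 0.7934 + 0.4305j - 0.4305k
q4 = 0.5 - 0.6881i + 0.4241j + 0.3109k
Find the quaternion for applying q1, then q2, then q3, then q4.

q2 · q1 = 0.7776 - 0.6215i + 0.0949j + 0.0129k
q3 · q2 · q1 = 0.5816 - 0.4467i + 0.6776j - 0.057k
q4 · q3 · q2 · q1 = -0.2862 - 0.8584i + 0.4074j - 0.1245k
-0.2862 - 0.8584i + 0.4074j - 0.1245k


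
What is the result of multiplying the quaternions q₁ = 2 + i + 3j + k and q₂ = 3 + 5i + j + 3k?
-5 + 21i + 13j - 5k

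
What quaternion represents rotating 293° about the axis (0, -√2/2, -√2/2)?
-0.8339 - 0.3903j - 0.3903k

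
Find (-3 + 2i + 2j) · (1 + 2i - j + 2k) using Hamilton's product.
-5 + j - 12k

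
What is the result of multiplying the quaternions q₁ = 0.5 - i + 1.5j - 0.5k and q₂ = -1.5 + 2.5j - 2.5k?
-5.75 - i - 3.5j - 3k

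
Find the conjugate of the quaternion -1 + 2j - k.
-1 - 2j + k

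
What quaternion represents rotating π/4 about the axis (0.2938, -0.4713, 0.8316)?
0.9239 + 0.1124i - 0.1804j + 0.3182k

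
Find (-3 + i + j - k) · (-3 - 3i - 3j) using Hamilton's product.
15 + 3i + 9j + 3k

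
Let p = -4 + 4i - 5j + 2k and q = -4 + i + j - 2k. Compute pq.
21 - 12i + 26j + 9k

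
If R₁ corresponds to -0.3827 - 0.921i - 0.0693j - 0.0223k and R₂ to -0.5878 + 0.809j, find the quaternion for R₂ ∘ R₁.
0.281 + 0.5233i - 0.2689j + 0.7582k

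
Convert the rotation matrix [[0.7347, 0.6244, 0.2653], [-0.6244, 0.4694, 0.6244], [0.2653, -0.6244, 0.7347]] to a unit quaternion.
0.8571 - 0.3642i - 0.3642k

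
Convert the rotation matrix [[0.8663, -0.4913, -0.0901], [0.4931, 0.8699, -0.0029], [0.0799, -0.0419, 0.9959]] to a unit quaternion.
0.9659 - 0.0101i - 0.044j + 0.2548k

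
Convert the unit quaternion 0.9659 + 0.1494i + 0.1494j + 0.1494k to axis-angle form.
axis = (√3/3, √3/3, √3/3), θ = π/6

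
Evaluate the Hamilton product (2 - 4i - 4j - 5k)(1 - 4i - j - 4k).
-38 - i - 2j - 25k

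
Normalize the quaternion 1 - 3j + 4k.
0.1961 - 0.5883j + 0.7845k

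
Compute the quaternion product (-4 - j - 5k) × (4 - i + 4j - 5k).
-37 + 29i - 15j - k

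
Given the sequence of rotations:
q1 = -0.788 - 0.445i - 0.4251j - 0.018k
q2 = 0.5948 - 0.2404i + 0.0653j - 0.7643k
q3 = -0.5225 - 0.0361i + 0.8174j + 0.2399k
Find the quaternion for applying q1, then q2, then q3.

q2 · q1 = -0.5617 - 0.4013i + 0.0315j + 0.7228k
q3 · q2 · q1 = 0.0799 + 0.8132i - 0.5458j - 0.1855k
0.0799 + 0.8132i - 0.5458j - 0.1855k


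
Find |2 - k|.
√5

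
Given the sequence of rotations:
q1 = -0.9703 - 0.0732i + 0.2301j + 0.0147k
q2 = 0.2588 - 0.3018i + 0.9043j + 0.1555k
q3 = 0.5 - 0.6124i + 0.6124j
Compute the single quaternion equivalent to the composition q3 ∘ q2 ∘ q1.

q2 · q1 = -0.4836 + 0.2514i - 0.8248j - 0.1503k
q3 · q2 · q1 = 0.4173 + 0.3298i - 0.8006j + 0.276k
0.4173 + 0.3298i - 0.8006j + 0.276k


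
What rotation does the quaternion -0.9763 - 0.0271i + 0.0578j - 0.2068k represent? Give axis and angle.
axis = (-0.1252, 0.2671, -0.9555), θ = 335°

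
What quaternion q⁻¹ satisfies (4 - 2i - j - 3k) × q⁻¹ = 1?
0.1333 + 0.0667i + 0.0333j + 0.1k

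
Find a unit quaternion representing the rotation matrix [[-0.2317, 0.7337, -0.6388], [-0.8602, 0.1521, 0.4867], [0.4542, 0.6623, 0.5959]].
0.6157 + 0.0713i - 0.4438j - 0.6472k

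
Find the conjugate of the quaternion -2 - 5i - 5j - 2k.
-2 + 5i + 5j + 2k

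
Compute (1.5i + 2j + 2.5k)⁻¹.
-0.12i - 0.16j - 0.2k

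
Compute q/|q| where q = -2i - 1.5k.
-0.8i - 0.6k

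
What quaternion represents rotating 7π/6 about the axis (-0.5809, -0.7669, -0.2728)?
-0.2588 - 0.5611i - 0.7408j - 0.2635k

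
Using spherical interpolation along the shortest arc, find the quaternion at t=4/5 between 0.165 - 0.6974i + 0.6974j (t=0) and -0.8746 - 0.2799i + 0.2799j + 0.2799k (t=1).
-0.7417 - 0.4397i + 0.4397j + 0.2516k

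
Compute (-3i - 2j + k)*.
3i + 2j - k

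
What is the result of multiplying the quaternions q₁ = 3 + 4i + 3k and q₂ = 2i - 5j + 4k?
-20 + 21i - 25j - 8k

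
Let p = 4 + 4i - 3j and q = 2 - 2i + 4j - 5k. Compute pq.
28 + 15i + 30j - 10k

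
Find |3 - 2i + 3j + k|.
√23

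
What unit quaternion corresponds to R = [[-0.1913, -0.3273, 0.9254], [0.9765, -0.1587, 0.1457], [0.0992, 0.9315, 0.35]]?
0.5 + 0.3929i + 0.4131j + 0.6519k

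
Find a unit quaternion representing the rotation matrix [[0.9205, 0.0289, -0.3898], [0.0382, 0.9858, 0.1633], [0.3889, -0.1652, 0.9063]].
0.9763 - 0.0841i - 0.1994j + 0.0024k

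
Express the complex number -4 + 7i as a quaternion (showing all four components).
-4 + 7i + 0j + 0k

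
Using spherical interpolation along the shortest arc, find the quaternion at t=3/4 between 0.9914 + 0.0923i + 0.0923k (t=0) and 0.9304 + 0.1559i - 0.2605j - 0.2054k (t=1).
0.9608 + 0.1421i - 0.1978j - 0.1323k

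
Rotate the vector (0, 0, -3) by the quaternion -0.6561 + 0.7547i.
(0, -2.971, 0.417)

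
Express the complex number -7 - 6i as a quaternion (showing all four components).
-7 - 6i + 0j + 0k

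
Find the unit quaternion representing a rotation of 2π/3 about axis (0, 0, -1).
0.5 - 0.866k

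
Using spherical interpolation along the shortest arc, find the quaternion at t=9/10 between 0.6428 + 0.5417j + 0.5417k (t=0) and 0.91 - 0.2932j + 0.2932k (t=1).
0.9188 - 0.2088j + 0.335k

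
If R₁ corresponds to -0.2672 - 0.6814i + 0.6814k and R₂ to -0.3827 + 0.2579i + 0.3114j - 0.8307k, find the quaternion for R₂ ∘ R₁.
0.844 + 0.404i + 0.3071j + 0.1734k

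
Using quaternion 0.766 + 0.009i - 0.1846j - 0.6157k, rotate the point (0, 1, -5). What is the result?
(2.409, -0.826, -4.417)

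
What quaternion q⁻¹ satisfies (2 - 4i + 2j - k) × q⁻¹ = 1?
0.08 + 0.16i - 0.08j + 0.04k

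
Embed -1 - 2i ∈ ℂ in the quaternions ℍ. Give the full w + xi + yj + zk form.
-1 - 2i + 0j + 0k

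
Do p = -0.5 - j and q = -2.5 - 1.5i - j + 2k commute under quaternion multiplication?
No: pq = 0.25 - 1.25i + 3j - 2.5k ≠ 0.25 + 2.75i + 3j + 0.5k = qp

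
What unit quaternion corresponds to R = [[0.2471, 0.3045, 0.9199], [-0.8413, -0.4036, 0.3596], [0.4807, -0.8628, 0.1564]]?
-0.5 + 0.6112i - 0.2196j + 0.5729k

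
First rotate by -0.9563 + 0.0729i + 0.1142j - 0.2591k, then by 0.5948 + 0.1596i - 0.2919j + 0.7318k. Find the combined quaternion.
-0.3575 - 0.1172i + 0.4418j - 0.8144k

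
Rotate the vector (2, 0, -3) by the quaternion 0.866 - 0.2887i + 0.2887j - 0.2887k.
(-0.667, -2.333, -2.666)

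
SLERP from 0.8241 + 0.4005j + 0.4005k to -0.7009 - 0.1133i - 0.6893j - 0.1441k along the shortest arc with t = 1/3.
0.7987 + 0.0388i + 0.5075j + 0.3209k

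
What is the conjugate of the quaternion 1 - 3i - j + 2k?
1 + 3i + j - 2k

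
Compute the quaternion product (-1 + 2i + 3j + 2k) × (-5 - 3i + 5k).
1 + 8i - 31j - 6k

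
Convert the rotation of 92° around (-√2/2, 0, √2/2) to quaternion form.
0.6947 - 0.5087i + 0.5087k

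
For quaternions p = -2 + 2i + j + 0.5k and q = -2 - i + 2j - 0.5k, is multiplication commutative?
No: pq = 4.25 - 3.5i - 5.5j + 5k ≠ 4.25 - 0.5i - 6.5j - 5k = qp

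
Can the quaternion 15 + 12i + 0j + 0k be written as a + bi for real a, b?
Yes. The quaternion 15 + 12i has j- and k-coefficients y = z = 0, so it lies in the complex subalgebra spanned by 1 and i.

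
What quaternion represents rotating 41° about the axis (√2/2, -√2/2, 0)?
0.9367 + 0.2476i - 0.2476j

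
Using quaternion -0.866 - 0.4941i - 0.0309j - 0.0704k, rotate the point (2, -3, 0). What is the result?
(2.251, -1.201, -2.548)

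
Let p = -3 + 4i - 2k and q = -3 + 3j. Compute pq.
9 - 6i - 9j + 18k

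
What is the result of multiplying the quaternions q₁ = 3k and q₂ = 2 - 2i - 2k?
6 - 6j + 6k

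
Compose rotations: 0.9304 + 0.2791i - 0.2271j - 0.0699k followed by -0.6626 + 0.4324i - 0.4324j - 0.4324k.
-0.8656 + 0.1494i - 0.3423j - 0.3335k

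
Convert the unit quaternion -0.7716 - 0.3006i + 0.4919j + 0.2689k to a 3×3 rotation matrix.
[[0.3715, 0.1192, -0.9208], [-0.7107, 0.6747, -0.1993], [0.5974, 0.7284, 0.3353]]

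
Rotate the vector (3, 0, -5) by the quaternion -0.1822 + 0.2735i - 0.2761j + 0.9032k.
(-5.325, 0.555, -2.309)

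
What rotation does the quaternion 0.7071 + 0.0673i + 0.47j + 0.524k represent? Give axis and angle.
axis = (0.0952, 0.6647, 0.741), θ = π/2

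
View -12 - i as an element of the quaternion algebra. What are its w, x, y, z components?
-12 - i + 0j + 0k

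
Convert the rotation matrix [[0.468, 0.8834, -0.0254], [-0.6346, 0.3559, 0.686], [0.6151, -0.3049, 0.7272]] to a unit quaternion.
0.7986 - 0.3102i - 0.2005j - 0.4752k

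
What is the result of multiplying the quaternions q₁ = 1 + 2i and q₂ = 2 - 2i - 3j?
6 + 2i - 3j - 6k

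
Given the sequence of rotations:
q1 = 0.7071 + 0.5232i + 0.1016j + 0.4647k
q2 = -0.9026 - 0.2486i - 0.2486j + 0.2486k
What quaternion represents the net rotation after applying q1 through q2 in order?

q2 · q1 = -0.5984 - 0.7888i - 0.0219j - 0.1388k
-0.5984 - 0.7888i - 0.0219j - 0.1388k


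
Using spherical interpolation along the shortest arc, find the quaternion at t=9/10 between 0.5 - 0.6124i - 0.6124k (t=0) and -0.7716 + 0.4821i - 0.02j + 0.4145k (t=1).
0.7485 - 0.4983i + 0.0181j - 0.4372k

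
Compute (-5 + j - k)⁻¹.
-0.1852 - 0.037j + 0.037k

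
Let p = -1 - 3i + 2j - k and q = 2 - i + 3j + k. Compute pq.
-10 + 5j - 10k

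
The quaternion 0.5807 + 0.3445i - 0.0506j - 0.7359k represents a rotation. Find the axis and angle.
axis = (0.4232, -0.0622, -0.9039), θ = 109°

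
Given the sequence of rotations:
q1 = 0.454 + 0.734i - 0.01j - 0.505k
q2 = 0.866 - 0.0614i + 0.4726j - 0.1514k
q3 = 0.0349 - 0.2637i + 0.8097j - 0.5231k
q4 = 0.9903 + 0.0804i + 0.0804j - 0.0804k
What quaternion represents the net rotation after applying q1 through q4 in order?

q2 · q1 = 0.3665 + 0.3676i + 0.0638j - 0.8523k
q3 · q2 · q1 = -0.3878 - 0.7406i - 0.1181j - 0.5359k
q4 · q3 · q2 · q1 = -0.3581 - 0.8172i - 0.0455j - 0.4495k
-0.3581 - 0.8172i - 0.0455j - 0.4495k


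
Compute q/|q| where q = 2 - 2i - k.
0.6667 - 0.6667i - 0.3333k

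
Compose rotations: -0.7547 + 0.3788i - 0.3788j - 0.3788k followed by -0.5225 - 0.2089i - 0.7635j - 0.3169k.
0.0642 + 0.1289i + 0.575j + 0.8054k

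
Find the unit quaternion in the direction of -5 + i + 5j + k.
-0.6934 + 0.1387i + 0.6934j + 0.1387k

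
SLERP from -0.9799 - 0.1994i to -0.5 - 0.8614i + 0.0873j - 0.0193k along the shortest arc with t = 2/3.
-0.7215 - 0.6894i + 0.0624j - 0.0138k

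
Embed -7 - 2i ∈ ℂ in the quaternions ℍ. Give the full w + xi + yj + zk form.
-7 - 2i + 0j + 0k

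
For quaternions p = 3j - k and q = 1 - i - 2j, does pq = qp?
No: pq = 6 - 2i + 4j + 2k ≠ 6 + 2i + 2j - 4k = qp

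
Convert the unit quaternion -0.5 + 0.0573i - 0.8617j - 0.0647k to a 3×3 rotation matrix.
[[-0.4934, -0.1635, 0.8543], [-0.0341, 0.9851, 0.1688], [-0.8691, 0.0542, -0.4916]]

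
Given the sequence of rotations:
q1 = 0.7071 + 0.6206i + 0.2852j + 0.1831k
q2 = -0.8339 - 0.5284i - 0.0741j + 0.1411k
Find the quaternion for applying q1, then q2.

q2 · q1 = -0.2664 - 0.945i - 0.1059j - 0.1576k
-0.2664 - 0.945i - 0.1059j - 0.1576k


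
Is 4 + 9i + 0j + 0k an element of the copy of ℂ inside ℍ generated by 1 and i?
Yes. The quaternion 4 + 9i has j- and k-coefficients y = z = 0, so it lies in the complex subalgebra spanned by 1 and i.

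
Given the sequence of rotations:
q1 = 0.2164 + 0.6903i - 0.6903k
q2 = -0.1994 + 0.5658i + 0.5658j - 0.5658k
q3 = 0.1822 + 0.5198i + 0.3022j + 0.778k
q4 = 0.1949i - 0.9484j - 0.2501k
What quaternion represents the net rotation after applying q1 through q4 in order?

q2 · q1 = -0.8243 - 0.4058i + 0.1224j - 0.3754k
q3 · q2 · q1 = 0.3158 - 0.7111i - 0.3474j - 0.5234k
q4 · q3 · q2 · q1 = -0.3218 + 0.4711i - 0.0196j - 0.8211k
-0.3218 + 0.4711i - 0.0196j - 0.8211k


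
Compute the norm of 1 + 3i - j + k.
√12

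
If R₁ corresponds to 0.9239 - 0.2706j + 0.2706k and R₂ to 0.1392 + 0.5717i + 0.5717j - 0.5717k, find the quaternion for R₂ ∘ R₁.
0.438 + 0.5282i + 0.3358j - 0.6452k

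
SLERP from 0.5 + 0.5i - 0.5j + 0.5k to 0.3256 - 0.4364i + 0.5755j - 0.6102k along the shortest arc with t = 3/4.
-0.1175 + 0.4874i - 0.5979j + 0.6254k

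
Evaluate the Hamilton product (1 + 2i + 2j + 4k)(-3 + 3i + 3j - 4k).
1 - 23i + 17j - 16k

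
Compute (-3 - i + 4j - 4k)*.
-3 + i - 4j + 4k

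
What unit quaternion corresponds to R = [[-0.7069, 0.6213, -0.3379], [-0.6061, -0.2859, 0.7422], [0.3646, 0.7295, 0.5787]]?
-0.3827 + 0.0083i + 0.4589j + 0.8018k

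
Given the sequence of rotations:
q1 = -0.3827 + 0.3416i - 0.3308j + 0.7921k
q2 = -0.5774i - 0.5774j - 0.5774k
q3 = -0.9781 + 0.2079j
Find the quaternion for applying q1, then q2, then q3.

q2 · q1 = 0.4636 - 0.4274i + 0.4811j + 0.6092k
q3 · q2 · q1 = -0.5535 + 0.5447i - 0.3742j - 0.507k
-0.5535 + 0.5447i - 0.3742j - 0.507k


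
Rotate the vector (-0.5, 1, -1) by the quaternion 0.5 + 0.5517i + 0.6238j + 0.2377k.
(-0.49, 0.07, 1.416)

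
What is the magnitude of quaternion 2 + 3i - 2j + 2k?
√21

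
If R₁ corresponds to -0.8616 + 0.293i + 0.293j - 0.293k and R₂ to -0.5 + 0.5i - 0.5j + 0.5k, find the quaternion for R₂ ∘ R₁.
0.5773 - 0.5773i + 0.5773j + 0.0087k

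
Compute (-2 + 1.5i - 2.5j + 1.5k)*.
-2 - 1.5i + 2.5j - 1.5k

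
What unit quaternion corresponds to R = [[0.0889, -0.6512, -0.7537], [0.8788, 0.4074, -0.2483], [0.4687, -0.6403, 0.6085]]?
0.7254 - 0.1351i - 0.4213j + 0.5273k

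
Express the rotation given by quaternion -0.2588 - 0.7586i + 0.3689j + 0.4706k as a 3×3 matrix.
[[0.2849, -0.3161, -0.9049], [-0.8033, -0.5939, -0.0454], [-0.5231, 0.7399, -0.4231]]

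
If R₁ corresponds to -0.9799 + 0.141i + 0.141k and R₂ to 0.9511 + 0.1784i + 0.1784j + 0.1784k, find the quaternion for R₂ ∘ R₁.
-0.9823 - 0.0156i - 0.1748j - 0.0659k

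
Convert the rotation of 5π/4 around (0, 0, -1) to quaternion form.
-0.3827 - 0.9239k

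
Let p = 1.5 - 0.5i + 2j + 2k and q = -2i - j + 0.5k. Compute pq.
-5.25j + 5.25k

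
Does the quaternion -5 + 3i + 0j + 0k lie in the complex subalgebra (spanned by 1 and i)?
Yes. The quaternion -5 + 3i has j- and k-coefficients y = z = 0, so it lies in the complex subalgebra spanned by 1 and i.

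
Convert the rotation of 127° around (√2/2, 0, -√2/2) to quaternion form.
0.4462 + 0.6328i - 0.6328k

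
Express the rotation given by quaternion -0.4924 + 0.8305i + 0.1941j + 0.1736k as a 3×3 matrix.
[[0.8644, 0.4934, 0.0972], [0.1514, -0.4397, 0.8853], [0.4795, -0.7505, -0.4548]]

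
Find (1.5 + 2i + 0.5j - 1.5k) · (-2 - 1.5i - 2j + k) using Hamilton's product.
2.5 - 8.75i - 3.75j + 1.25k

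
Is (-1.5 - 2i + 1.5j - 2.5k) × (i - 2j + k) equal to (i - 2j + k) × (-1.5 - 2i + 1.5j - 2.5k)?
No: pq = 7.5 - 5i + 2.5j + k ≠ 7.5 + 2i + 3.5j - 4k = qp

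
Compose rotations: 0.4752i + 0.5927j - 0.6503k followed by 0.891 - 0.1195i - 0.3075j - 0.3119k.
0.0362 + 0.8082i + 0.3022j - 0.5041k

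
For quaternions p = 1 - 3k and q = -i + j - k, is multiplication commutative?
No: pq = -3 + 2i + 4j - k ≠ -3 - 4i - 2j - k = qp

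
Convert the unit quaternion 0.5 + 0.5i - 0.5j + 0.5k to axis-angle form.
axis = (√3/3, -√3/3, √3/3), θ = 2π/3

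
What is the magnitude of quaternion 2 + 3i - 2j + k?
√18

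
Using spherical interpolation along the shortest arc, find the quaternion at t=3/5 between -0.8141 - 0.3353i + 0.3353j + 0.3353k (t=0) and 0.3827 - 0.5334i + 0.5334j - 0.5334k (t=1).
-0.74 + 0.2248i - 0.2248j + 0.5928k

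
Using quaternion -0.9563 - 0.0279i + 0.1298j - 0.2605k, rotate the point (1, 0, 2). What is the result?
(0.363, 0.249, 2.192)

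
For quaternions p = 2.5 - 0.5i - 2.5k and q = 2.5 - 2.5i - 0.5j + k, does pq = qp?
No: pq = 7.5 - 8.75i + 5.5j - 3.5k ≠ 7.5 - 6.25i - 8j - 4k = qp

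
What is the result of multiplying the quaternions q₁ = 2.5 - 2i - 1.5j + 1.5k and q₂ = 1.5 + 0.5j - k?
6 - 2.25i - 3j - 1.25k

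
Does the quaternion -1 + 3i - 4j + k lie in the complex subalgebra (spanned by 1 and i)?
No. The quaternion -1 + 3i - 4j + k has j-coefficient y = -4 and k-coefficient z = 1, not both zero, so it does not lie in the complex subalgebra spanned by 1 and i.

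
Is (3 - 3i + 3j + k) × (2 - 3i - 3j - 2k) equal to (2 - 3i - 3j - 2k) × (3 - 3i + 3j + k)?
No: pq = 8 - 18i - 12j + 14k ≠ 8 - 12i + 6j - 22k = qp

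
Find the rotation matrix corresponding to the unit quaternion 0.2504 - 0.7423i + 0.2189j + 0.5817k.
[[0.2274, -0.6163, -0.754], [-0.0337, -0.7788, 0.6264], [-0.9732, -0.1171, -0.1979]]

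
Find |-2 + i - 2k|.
3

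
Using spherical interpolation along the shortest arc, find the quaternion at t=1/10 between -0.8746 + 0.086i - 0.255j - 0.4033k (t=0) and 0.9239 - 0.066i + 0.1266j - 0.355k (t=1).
-0.9062 + 0.0863i - 0.2484j - 0.3311k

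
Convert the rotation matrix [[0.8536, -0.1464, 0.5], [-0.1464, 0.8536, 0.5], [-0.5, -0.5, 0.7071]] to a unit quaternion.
0.9239 - 0.2706i + 0.2706j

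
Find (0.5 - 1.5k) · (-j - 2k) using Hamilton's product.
-3 - 1.5i - 0.5j - k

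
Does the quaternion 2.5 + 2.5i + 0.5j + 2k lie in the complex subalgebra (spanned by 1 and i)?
No. The quaternion 2.5 + 2.5i + 0.5j + 2k has j-coefficient y = 0.5 and k-coefficient z = 2, not both zero, so it does not lie in the complex subalgebra spanned by 1 and i.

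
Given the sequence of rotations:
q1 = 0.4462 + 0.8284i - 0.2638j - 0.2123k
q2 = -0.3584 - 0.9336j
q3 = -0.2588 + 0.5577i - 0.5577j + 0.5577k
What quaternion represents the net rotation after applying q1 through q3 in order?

q2 · q1 = -0.4062 - 0.0987i - 0.322j + 0.8495k
q3 · q2 · q1 = -0.4932 - 0.4952i - 0.2189j - 0.681k
-0.4932 - 0.4952i - 0.2189j - 0.681k


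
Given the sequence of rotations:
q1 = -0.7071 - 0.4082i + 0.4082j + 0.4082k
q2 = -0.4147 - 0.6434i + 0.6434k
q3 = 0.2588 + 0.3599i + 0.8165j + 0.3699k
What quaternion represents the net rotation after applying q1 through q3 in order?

q2 · q1 = -0.232 + 0.3616i - 0.1693j - 0.8869k
q3 · q2 · q1 = 0.2761 - 0.6514i + 0.2197j - 0.6715k
0.2761 - 0.6514i + 0.2197j - 0.6715k


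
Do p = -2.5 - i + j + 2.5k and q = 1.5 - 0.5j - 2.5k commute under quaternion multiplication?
No: pq = 3 - 2.75i + 0.25j + 10.5k ≠ 3 - 0.25i + 5.25j + 9.5k = qp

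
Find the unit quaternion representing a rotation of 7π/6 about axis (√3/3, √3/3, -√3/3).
-0.2588 + 0.5577i + 0.5577j - 0.5577k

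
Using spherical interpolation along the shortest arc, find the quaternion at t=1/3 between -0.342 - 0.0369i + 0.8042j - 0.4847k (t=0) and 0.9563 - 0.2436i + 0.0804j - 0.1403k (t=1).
-0.7108 + 0.0804i + 0.6161j - 0.3297k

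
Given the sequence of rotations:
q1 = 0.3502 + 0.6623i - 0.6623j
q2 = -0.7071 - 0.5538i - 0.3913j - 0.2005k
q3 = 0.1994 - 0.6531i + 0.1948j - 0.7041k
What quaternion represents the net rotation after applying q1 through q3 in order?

q2 · q1 = -0.14 - 0.795i + 0.1985j + 0.5557k
q3 · q2 · q1 = -0.1945 + 0.1809i + 0.935j + 0.2346k
-0.1945 + 0.1809i + 0.935j + 0.2346k


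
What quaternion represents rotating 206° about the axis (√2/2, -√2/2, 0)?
-0.225 + 0.689i - 0.689j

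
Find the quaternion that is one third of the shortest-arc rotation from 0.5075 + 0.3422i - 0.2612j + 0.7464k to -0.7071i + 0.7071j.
0.3839 + 0.5464i - 0.4851j + 0.5646k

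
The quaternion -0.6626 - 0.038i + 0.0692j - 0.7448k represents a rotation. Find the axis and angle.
axis = (-0.0507, 0.0924, -0.9944), θ = 263°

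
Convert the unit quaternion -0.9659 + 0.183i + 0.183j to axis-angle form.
axis = (√2/2, √2/2, 0), θ = 11π/6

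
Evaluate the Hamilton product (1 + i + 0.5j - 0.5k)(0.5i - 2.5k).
-1.75 - 0.75i + 2.25j - 2.75k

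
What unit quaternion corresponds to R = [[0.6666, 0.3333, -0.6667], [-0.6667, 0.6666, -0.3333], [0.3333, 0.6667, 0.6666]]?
0.866 + 0.2887i - 0.2887j - 0.2887k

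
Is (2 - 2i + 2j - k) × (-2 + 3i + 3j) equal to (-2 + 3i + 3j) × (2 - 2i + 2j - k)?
No: pq = -4 + 13i - j - 10k ≠ -4 + 7i + 5j + 14k = qp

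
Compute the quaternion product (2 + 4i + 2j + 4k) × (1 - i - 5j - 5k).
36 + 12i + 8j - 24k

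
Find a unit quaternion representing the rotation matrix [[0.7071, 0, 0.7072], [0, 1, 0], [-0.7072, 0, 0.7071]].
0.9239 + 0.3827j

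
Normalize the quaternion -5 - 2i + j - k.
-0.898 - 0.3592i + 0.1796j - 0.1796k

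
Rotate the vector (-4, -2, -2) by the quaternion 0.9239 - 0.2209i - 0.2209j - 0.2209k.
(-3.61, -1.379, -3.012)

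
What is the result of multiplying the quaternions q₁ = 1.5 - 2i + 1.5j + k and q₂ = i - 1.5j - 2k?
6.25 - 5.25j - 1.5k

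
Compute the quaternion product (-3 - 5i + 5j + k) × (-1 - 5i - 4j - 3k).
1 + 9i - 13j + 53k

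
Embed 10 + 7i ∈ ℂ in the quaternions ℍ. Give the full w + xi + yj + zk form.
10 + 7i + 0j + 0k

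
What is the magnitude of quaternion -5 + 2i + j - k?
√31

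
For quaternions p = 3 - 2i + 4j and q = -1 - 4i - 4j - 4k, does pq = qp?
No: pq = 5 - 26i - 24j + 12k ≠ 5 + 6i - 8j - 36k = qp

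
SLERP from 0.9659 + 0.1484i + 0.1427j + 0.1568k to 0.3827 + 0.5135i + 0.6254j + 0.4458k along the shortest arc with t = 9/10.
0.4659 + 0.4926i + 0.5955j + 0.4309k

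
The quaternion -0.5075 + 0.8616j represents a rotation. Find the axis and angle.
axis = (0, 1, 0), θ = 241°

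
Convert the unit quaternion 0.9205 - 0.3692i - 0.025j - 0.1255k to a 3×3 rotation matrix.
[[0.9672, 0.2495, 0.0466], [-0.2126, 0.6959, 0.686], [0.1387, -0.6734, 0.7261]]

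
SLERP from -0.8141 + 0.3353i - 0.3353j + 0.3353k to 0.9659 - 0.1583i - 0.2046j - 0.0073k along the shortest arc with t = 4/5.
-0.9713 + 0.2028i + 0.0961j + 0.0784k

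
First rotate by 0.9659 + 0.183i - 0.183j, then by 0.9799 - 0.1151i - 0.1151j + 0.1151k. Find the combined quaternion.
0.9465 + 0.0892i - 0.2694j + 0.1533k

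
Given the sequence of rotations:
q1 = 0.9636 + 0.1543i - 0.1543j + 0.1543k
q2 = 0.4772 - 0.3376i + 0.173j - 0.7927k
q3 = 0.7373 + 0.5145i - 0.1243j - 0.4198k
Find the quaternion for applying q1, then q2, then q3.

q2 · q1 = 0.6609 - 0.3473i + 0.0228j - 0.6648k
q3 · q2 · q1 = 0.3897 + 0.1762i + 0.4225j - 0.799k
0.3897 + 0.1762i + 0.4225j - 0.799k


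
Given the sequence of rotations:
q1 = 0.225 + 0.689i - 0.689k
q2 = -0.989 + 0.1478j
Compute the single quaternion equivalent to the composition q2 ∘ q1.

q2 · q1 = -0.2225 - 0.7833i + 0.0333j + 0.5796k
-0.2225 - 0.7833i + 0.0333j + 0.5796k


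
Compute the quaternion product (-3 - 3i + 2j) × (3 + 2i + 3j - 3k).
-9 - 21i - 12j - 4k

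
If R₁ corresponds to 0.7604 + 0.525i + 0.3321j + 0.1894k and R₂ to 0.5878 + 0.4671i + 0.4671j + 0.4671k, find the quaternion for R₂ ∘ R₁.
-0.0419 + 0.5971i + 0.7071j + 0.3764k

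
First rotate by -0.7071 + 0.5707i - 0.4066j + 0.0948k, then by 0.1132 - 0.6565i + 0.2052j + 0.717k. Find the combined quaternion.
0.3101 + 0.8398i + 0.2803j - 0.3464k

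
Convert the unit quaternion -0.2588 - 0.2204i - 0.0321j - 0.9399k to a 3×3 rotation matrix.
[[-0.7689, -0.4723, 0.4309], [0.5006, -0.864, -0.0537], [0.3977, 0.1744, 0.9008]]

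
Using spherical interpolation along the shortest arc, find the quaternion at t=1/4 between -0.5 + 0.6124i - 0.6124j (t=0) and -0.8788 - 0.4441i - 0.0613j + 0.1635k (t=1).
-0.7365 + 0.3824i - 0.5552j + 0.0559k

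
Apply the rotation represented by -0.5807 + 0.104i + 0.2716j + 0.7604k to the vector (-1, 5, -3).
(5.474, -1.665, -1.505)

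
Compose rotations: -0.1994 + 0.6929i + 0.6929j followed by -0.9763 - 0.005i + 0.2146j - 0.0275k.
0.0494 - 0.6564i - 0.7383j - 0.1467k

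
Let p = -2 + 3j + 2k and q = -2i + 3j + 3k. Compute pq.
-15 + 7i - 10j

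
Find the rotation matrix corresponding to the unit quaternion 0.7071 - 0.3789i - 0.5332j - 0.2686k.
[[0.2871, 0.7839, -0.5505], [0.0242, 0.5686, 0.8223], [0.9576, -0.2494, 0.1443]]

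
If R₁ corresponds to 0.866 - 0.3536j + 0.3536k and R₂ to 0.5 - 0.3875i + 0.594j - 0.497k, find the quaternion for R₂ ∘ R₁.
0.8188 - 0.3013i + 0.4746j - 0.1166k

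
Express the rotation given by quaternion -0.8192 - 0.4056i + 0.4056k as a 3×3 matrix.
[[0.671, 0.6645, -0.329], [-0.6645, 0.342, -0.6645], [-0.329, 0.6645, 0.671]]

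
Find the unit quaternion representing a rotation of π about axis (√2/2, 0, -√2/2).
0.7071i - 0.7071k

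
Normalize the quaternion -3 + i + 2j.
-0.8018 + 0.2673i + 0.5345j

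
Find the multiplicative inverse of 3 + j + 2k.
0.2143 - 0.0714j - 0.1429k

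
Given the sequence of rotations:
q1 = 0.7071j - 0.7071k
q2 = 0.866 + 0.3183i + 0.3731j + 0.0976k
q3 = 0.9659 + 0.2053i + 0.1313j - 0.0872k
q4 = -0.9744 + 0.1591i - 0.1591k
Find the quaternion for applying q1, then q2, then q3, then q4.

q2 · q1 = -0.1948 - 0.3328i + 0.8374j - 0.3873k
q3 · q2 · q1 = -0.2636 - 0.3393i + 0.8918j - 0.1415k
q4 · q3 · q2 · q1 = 0.2883 + 0.4306i - 0.7925j + 0.3217k
0.2883 + 0.4306i - 0.7925j + 0.3217k


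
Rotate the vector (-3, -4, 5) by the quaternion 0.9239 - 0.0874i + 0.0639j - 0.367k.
(-3.924, -0.22, 5.878)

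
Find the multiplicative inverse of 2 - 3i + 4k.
0.069 + 0.1034i - 0.1379k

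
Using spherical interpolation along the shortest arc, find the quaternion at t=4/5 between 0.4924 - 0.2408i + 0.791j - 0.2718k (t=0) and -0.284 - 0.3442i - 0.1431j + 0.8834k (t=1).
0.3704 + 0.2398i + 0.3221j - 0.8376k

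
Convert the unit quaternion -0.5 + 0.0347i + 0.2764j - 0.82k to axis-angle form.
axis = (0.0401, 0.3192, -0.9469), θ = 4π/3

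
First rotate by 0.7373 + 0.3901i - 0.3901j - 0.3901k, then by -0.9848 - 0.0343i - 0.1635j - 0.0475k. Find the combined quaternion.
-0.795 - 0.3642i + 0.2317j + 0.4263k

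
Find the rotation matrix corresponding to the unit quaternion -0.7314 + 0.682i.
[[1, 0, 0], [0, 0.0698, 0.9976], [0, -0.9976, 0.0698]]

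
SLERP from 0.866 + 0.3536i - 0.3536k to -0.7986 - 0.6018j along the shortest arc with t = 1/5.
0.8992 + 0.2946i + 0.1339j - 0.2946k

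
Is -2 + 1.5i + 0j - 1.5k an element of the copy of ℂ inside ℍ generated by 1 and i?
No. The quaternion -2 + 1.5i - 1.5k has j-coefficient y = 0 and k-coefficient z = -1.5, not both zero, so it does not lie in the complex subalgebra spanned by 1 and i.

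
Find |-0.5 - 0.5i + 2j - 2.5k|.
3.279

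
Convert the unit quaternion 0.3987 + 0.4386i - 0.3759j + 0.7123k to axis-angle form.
axis = (0.4783, -0.4099, 0.7767), θ = 133°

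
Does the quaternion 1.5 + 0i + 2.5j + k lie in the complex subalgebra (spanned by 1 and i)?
No. The quaternion 1.5 + 2.5j + k has j-coefficient y = 2.5 and k-coefficient z = 1, not both zero, so it does not lie in the complex subalgebra spanned by 1 and i.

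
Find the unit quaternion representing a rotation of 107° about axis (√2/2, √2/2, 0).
0.5948 + 0.5684i + 0.5684j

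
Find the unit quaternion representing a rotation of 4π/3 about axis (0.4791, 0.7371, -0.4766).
-0.5 + 0.4149i + 0.6383j - 0.4127k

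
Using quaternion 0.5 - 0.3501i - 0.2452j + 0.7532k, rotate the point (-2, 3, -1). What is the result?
(-0.462, -2.97, -2.229)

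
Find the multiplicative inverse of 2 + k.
0.4 - 0.2k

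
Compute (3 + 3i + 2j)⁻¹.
0.1364 - 0.1364i - 0.0909j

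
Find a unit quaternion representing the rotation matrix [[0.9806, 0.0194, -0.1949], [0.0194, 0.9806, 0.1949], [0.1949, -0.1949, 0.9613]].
0.9903 - 0.0984i - 0.0984j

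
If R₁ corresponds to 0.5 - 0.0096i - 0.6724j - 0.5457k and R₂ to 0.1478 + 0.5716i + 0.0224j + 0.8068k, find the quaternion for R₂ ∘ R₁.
0.5347 + 0.8146i + 0.216j - 0.0614k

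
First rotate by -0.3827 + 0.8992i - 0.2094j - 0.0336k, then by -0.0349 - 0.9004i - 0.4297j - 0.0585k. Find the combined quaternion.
0.7311 + 0.3154i + 0.0889j + 0.5985k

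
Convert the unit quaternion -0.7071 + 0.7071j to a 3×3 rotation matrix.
[[0, 0, -1], [0, 1, 0], [1, 0, 0]]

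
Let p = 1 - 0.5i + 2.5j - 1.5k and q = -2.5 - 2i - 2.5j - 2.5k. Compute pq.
-1 - 10.75i - 7j + 7.5k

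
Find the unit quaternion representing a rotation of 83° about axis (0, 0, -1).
0.749 - 0.6626k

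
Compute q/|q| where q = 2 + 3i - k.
0.5345 + 0.8018i - 0.2673k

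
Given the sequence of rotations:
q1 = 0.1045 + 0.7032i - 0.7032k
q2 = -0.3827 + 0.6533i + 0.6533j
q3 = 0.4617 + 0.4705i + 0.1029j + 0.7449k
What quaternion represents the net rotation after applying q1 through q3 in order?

q2 · q1 = -0.4994 - 0.6602i + 0.5277j - 0.1903k
q3 · q2 · q1 = 0.1675 - 0.9524i - 0.21j - 0.1436k
0.1675 - 0.9524i - 0.21j - 0.1436k


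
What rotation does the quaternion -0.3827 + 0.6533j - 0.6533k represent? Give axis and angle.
axis = (0, √2/2, -√2/2), θ = 5π/4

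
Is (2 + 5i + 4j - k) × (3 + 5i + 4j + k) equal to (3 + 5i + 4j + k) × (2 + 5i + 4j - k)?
No: pq = -34 + 33i + 10j - k ≠ -34 + 17i + 30j - k = qp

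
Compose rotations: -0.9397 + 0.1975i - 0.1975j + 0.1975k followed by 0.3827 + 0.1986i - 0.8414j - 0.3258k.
-0.5007 - 0.3416i + 0.6115j + 0.5087k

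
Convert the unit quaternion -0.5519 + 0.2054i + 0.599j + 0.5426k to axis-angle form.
axis = (0.2463, 0.7183, 0.6507), θ = 247°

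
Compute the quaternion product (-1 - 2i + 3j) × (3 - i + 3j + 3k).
-14 + 4i + 12j - 6k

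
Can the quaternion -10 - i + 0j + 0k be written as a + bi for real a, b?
Yes. The quaternion -10 - i has j- and k-coefficients y = z = 0, so it lies in the complex subalgebra spanned by 1 and i.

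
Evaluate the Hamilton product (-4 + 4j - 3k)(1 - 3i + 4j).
-20 + 24i - 3j + 9k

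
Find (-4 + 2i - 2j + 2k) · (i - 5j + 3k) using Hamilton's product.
-18 + 16j - 20k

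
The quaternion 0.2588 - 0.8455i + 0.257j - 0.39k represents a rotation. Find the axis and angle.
axis = (-0.8753, 0.2661, -0.4038), θ = 5π/6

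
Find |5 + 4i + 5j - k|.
√67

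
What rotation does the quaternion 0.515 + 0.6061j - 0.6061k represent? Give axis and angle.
axis = (0, √2/2, -√2/2), θ = 118°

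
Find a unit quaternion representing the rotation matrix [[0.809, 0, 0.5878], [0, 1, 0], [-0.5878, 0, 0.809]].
0.9511 + 0.309j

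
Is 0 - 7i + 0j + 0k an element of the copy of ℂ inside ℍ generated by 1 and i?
Yes. The quaternion -7i has j- and k-coefficients y = z = 0, so it lies in the complex subalgebra spanned by 1 and i.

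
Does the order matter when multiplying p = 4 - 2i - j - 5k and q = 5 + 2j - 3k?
Yes: pq = 7 + 3i - 3j - 41k ≠ 7 - 23i + 9j - 33k = qp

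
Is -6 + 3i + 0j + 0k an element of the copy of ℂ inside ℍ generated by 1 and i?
Yes. The quaternion -6 + 3i has j- and k-coefficients y = z = 0, so it lies in the complex subalgebra spanned by 1 and i.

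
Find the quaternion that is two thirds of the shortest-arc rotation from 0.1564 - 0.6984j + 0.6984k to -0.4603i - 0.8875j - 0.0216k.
0.0594 - 0.3331i - 0.9073j + 0.2495k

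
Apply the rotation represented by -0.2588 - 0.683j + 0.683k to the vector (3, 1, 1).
(-1.891, -1.927, -1.927)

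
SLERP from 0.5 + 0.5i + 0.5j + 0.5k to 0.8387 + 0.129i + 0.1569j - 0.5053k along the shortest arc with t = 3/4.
0.8757 + 0.2721i + 0.2959j - 0.2674k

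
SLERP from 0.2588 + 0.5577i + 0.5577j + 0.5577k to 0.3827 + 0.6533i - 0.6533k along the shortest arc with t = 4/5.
0.4306 + 0.7689i + 0.1626j - 0.4438k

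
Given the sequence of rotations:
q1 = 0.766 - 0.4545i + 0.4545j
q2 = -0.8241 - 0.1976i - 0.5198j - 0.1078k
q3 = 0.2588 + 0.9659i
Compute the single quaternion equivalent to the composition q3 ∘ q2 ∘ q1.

q2 · q1 = -0.4848 + 0.2722i - 0.7237j - 0.4086k
q3 · q2 · q1 = -0.3884 - 0.3978i + 0.2074j - 0.8048k
-0.3884 - 0.3978i + 0.2074j - 0.8048k


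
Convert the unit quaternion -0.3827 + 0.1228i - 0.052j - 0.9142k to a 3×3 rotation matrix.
[[-0.6769, -0.7125, -0.1847], [0.687, -0.7017, 0.1891], [-0.2643, 0.0011, 0.9644]]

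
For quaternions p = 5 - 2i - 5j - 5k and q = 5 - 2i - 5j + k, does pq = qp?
No: pq = 1 - 50i - 38j - 20k ≠ 1 + 10i - 62j - 20k = qp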